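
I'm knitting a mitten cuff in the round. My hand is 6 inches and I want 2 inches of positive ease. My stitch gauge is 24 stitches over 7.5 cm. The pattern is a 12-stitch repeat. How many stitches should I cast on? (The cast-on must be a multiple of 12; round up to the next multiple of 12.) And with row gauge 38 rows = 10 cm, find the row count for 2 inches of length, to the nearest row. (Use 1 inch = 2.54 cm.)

Finished = 6 + 2 = 8 inches.
8 inches × 2.54 = 20.32 cm.
24/7.5 = 3.2 sts per cm; 20.32 × 3.2 = 65.02 sts.
Next multiple of 12 → 72.
2 inches = 5.08 cm; × 3.8 = 19.30 → 19 rows.

Cast on 72 stitches; work 19 rows.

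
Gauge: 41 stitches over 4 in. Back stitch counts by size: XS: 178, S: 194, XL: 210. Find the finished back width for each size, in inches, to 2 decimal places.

41/4 = 10.25 sts per in.
XS: 178 / 10.25 = 17.366 → 17.37 in.
S: 194 / 10.25 = 18.927 → 18.93 in.
XL: 210 / 10.25 = 20.488 → 20.49 in.

XS 17.37 inches; S 18.93 inches; XL 20.49 inches.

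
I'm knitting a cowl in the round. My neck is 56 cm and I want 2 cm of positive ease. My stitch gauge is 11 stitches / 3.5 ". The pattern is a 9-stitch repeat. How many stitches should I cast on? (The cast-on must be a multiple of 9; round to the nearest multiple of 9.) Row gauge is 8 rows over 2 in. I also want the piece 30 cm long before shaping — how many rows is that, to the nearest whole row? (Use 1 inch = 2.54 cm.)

Cast on 72 stitches; work 47 rows.

Finished = 56 + 2 = 58 cm.
58 cm × 1/2.54 = 22.83 inches.
11/3.5 = 3.143 sts per in; 22.83 × 3.143 = 71.77 sts.
Nearest multiple of 9 → 72.
30 cm = 11.81 inches; × 4 = 47.24 → 47 rows.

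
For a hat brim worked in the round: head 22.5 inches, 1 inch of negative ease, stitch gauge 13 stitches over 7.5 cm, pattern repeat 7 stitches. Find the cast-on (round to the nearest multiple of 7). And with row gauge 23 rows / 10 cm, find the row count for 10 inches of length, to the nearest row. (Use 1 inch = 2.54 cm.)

Finished = 22.5 − 1 = 21.5 inches.
21.5 inches × 2.54 = 54.61 cm.
13/7.5 = 1.733 sts per cm; 54.61 × 1.733 = 94.66 sts.
Nearest multiple of 7 → 98.
10 inches = 25.40 cm; × 2.3 = 58.42 → 58 rows.

Cast on 98 stitches; work 58 rows.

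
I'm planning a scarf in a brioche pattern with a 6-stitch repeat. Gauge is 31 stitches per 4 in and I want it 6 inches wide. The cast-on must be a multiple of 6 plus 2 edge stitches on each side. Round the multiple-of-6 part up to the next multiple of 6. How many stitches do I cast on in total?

31 / 4 = 7.75 sts per inch.
6 × 7.75 = 46.50 sts.
Less 4 edge sts → 42.50 for the repeat.
Next multiple of 6: 48.
Add back 4 edge sts → 52.

Cast on 52 stitches.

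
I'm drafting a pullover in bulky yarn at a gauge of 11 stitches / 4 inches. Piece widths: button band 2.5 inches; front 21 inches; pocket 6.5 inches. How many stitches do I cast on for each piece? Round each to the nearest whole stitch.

Rate = 11/4 = 2.75 sts per in.
button band: 2.5 × 2.75 = 6.88 → 7.
front: 21 × 2.75 = 57.75 → 58.
pocket: 6.5 × 2.75 = 17.88 → 18.

button band 7; front 58; pocket 18.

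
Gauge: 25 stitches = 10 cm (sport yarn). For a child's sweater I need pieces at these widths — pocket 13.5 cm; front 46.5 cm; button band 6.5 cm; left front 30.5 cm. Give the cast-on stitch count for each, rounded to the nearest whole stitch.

Rate = 25/10 = 2.5 sts per cm.
pocket: 13.5 × 2.5 = 33.75 → 34.
front: 46.5 × 2.5 = 116.25 → 116.
button band: 6.5 × 2.5 = 16.25 → 16.
left front: 30.5 × 2.5 = 76.25 → 76.

pocket 34; front 116; button band 16; left front 76.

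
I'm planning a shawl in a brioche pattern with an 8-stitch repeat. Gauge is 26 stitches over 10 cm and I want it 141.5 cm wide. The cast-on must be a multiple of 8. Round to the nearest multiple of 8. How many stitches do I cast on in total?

CO 368 sts.

26 / 10 = 2.6 sts per cm.
141.5 × 2.6 = 367.90 sts.
Nearest multiple of 8: 368.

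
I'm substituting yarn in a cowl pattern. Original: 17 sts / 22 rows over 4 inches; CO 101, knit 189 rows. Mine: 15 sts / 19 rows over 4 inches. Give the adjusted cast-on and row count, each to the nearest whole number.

Cast on 89 stitches; work 163 rows.

Stitches: 101 × 15/17 = 89.12 → 89.
Rows: 189 × 19/22 = 163.23 → 163.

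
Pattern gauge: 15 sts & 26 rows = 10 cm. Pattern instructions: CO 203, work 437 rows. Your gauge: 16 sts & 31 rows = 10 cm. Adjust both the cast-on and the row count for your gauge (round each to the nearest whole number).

Cast on 217 stitches; work 521 rows.

Stitches: 203 × 16/15 = 216.53 → 217.
Rows: 437 × 31/26 = 521.04 → 521.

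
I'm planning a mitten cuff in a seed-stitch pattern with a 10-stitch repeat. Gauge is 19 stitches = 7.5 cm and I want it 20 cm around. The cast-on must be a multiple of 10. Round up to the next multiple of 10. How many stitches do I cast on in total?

19 / 7.5 = 2.533 sts per cm.
20 × 2.533 = 50.67 sts.
Next multiple of 10: 60.

60 stitches.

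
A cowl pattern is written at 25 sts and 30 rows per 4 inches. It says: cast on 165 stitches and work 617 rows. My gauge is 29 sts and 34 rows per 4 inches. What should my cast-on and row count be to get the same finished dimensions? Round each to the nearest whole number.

Cast on 191 stitches; work 699 rows.

Stitches: 165 × 29/25 = 191.40 → 191.
Rows: 617 × 34/30 = 699.27 → 699.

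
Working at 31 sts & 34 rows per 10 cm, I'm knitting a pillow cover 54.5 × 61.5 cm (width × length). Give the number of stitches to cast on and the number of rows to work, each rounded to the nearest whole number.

Stitch gauge = 31/10 = 3.1 sts/cm; 54.5 × 3.1 = 168.95 → 169 sts.
Row gauge = 34/10 = 3.4 rows/cm; 61.5 × 3.4 = 209.10 → 209 rows.

Cast on 169 stitches and work 209 rows.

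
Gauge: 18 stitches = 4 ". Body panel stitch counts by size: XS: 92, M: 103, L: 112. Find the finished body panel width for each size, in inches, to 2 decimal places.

XS 20.44 inches; M 22.89 inches; L 24.89 inches.

18/4 = 4.5 sts per in.
XS: 92 / 4.5 = 20.444 → 20.44 in.
M: 103 / 4.5 = 22.889 → 22.89 in.
L: 112 / 4.5 = 24.889 → 24.89 in.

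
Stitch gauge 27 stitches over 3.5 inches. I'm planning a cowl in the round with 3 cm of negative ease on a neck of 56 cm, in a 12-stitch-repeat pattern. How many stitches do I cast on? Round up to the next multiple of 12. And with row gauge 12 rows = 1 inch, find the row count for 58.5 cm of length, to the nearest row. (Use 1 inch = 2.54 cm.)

Finished = 56 − 3 = 53 cm.
53 cm × 1/2.54 = 20.87 inches.
27/3.5 = 7.714 sts per in; 20.87 × 7.714 = 160.97 sts.
Next multiple of 12 → 168.
58.5 cm = 23.03 inches; × 12 = 276.38 → 276 rows.

Cast on 168 stitches; work 276 rows.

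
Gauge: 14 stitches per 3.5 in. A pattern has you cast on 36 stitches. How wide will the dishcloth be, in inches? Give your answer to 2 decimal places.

14 stitches / 3.5 inch = 4 stitches per inch.
36 / 4 = 9.000 inches.

9.00 inches.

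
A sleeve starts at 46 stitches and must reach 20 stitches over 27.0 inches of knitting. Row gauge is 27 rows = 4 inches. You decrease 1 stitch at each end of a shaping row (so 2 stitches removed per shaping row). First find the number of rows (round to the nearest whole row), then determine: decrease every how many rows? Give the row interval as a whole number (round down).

Decrease every 14th row.

Rows = 27.0 × 6.75 = 182.2 → 182 rows.
Stitches to remove: 26 → 13 shaping rows (at 2 st each).
182 / 13 = 14.00 → every 14 rows.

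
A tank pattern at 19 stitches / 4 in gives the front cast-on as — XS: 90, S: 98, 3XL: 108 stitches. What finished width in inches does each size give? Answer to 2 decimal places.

XS 18.95 inches; S 20.63 inches; 3XL 22.74 inches.

19/4 = 4.75 sts per in.
XS: 90 / 4.75 = 18.947 → 18.95 in.
S: 98 / 4.75 = 20.632 → 20.63 in.
3XL: 108 / 4.75 = 22.737 → 22.74 in.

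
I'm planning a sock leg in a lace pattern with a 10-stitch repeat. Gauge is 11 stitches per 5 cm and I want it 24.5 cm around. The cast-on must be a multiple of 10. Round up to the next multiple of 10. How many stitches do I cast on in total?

11 / 5 = 2.2 sts per cm.
24.5 × 2.2 = 53.90 sts.
Next multiple of 10: 60.

Cast on 60 stitches.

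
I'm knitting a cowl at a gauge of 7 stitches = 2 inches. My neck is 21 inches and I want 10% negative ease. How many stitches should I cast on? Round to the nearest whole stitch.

Finished = 21 × 0.90 = 18.90 in.
7 / 2 = 3.5 sts per inch.
18.90 × 3.5 = 66.15 sts.
→ 66 sts.

CO 66 sts.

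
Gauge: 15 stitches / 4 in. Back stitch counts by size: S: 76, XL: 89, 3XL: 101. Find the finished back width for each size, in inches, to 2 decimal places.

15/4 = 3.75 sts per in.
S: 76 / 3.75 = 20.267 → 20.27 in.
XL: 89 / 3.75 = 23.733 → 23.73 in.
3XL: 101 / 3.75 = 26.933 → 26.93 in.

S 20.27 inches; XL 23.73 inches; 3XL 26.93 inches.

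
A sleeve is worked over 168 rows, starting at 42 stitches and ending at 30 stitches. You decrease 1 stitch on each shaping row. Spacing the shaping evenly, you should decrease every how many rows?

Decrease every 14th row.

Stitches to remove: |30 − 42| = 12.
Shaping rows needed: 12 / 1 = 12.
168 rows / 12 = every 14 rows.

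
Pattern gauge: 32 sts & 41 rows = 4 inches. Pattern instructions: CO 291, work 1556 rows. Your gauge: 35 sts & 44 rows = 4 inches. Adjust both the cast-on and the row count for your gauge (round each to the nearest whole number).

Stitches: 291 × 35/32 = 318.28 → 318.
Rows: 1556 × 44/41 = 1669.85 → 1670.

Cast on 318 stitches; work 1670 rows.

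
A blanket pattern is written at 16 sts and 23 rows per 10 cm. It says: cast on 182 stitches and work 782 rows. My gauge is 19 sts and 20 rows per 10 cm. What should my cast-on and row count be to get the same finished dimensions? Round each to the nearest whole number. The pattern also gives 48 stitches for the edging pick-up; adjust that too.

Stitches: 182 × 19/16 = 216.12 → 216.
Rows: 782 × 20/23 = 680.00 → 680.
edging pick-up: 48 × 19/16 = 57.00 → 57.

Cast on 216 stitches; work 680 rows; edging pick-up 57 stitches.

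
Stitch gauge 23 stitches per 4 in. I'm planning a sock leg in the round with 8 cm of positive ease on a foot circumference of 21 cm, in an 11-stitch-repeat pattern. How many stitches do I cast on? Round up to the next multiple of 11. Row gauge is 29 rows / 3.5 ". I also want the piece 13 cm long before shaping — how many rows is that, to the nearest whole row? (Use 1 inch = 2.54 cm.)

Cast on 66 stitches; work 42 rows.

Finished = 21 + 8 = 29 cm.
29 cm × 1/2.54 = 11.42 inches.
23/4 = 5.75 sts per in; 11.42 × 5.75 = 65.65 sts.
Next multiple of 11 → 66.
13 cm = 5.12 inches; × 8.286 = 42.41 → 42 rows.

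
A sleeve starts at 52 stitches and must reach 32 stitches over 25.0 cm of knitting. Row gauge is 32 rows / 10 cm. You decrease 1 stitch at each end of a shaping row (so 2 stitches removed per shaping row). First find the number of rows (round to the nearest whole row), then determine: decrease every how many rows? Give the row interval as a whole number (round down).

Decrease every 8th row.

Rows = 25.0 × 3.2 = 80.0 → 80 rows.
Stitches to remove: 20 → 10 shaping rows (at 2 st each).
80 / 10 = 8.00 → every 8 rows.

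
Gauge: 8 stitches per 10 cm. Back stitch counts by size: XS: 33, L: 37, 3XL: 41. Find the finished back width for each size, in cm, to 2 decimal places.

8/10 = 0.8 sts per cm.
XS: 33 / 0.8 = 41.250 → 41.25 cm.
L: 37 / 0.8 = 46.250 → 46.25 cm.
3XL: 41 / 0.8 = 51.250 → 51.25 cm.

XS 41.25 cm; L 46.25 cm; 3XL 51.25 cm.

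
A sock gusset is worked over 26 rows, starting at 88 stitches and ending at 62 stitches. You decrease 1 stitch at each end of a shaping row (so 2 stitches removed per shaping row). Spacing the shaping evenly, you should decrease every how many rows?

Stitches to remove: |62 − 88| = 26.
Shaping rows needed: 26 / 2 = 13.
26 rows / 13 = every 2 rows.

Decrease every 2nd row.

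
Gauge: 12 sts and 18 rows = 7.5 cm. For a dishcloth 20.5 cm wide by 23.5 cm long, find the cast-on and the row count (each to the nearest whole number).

Cast on 33 stitches and work 56 rows.

Stitch gauge = 12/7.5 = 1.6 sts/cm; 20.5 × 1.6 = 32.80 → 33 sts.
Row gauge = 18/7.5 = 2.4 rows/cm; 23.5 × 2.4 = 56.40 → 56 rows.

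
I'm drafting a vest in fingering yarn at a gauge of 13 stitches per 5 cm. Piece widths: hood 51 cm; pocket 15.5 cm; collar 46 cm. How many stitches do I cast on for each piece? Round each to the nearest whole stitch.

hood 133; pocket 40; collar 120.

Rate = 13/5 = 2.6 sts per cm.
hood: 51 × 2.6 = 132.60 → 133.
pocket: 15.5 × 2.6 = 40.30 → 40.
collar: 46 × 2.6 = 119.60 → 120.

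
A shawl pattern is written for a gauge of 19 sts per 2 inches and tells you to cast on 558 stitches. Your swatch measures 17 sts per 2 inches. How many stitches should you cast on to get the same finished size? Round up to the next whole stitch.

Scale factor = 17 / 19 = 0.895.
558 × 17 / 19 = 499.26 sts.
→ 500 sts.

CO 500 sts.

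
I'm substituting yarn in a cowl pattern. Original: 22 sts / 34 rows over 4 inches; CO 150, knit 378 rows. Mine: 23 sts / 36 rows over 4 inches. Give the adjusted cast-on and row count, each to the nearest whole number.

Cast on 157 stitches; work 400 rows.

Stitches: 150 × 23/22 = 156.82 → 157.
Rows: 378 × 36/34 = 400.24 → 400.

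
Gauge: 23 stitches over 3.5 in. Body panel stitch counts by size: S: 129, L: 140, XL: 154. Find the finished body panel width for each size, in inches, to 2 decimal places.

S 19.63 inches; L 21.30 inches; XL 23.43 inches.

23/3.5 = 6.571 sts per in.
S: 129 / 6.571 = 19.630 → 19.63 in.
L: 140 / 6.571 = 21.304 → 21.30 in.
XL: 154 / 6.571 = 23.435 → 23.43 in.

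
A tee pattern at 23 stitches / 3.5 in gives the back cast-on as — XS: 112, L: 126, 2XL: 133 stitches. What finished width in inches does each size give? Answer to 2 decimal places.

XS 17.04 inches; L 19.17 inches; 2XL 20.24 inches.

23/3.5 = 6.571 sts per in.
XS: 112 / 6.571 = 17.043 → 17.04 in.
L: 126 / 6.571 = 19.174 → 19.17 in.
2XL: 133 / 6.571 = 20.239 → 20.24 in.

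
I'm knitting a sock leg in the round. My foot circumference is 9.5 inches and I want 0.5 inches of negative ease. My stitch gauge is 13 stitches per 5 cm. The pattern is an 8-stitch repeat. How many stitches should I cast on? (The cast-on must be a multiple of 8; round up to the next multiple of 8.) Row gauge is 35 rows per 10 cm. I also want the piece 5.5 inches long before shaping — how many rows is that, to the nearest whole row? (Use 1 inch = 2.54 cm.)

Cast on 64 stitches; work 49 rows.

Finished = 9.5 − 0.5 = 9 inches.
9 inches × 2.54 = 22.86 cm.
13/5 = 2.6 sts per cm; 22.86 × 2.6 = 59.44 sts.
Next multiple of 8 → 64.
5.5 inches = 13.97 cm; × 3.5 = 48.90 → 49 rows.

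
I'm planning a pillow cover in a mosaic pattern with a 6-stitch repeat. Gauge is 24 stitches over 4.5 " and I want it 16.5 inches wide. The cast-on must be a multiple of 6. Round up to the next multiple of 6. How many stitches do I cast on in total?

90 stitches.

24 / 4.5 = 5.333 sts per inch.
16.5 × 5.333 = 88.00 sts.
Next multiple of 6: 90.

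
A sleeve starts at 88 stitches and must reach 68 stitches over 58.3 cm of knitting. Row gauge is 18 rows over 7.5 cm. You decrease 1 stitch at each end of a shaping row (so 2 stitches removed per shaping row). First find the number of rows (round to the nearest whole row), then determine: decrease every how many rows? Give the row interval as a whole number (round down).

Rows = 58.3 × 2.4 = 139.9 → 140 rows.
Stitches to remove: 20 → 10 shaping rows (at 2 st each).
140 / 10 = 14.00 → every 14 rows.

Decrease every 14th row.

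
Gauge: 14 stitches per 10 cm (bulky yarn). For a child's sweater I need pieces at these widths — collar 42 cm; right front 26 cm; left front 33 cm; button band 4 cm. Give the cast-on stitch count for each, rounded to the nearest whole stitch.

Rate = 14/10 = 1.4 sts per cm.
collar: 42 × 1.4 = 58.80 → 59.
right front: 26 × 1.4 = 36.40 → 36.
left front: 33 × 1.4 = 46.20 → 46.
button band: 4 × 1.4 = 5.60 → 6.

collar 59; right front 36; left front 46; button band 6.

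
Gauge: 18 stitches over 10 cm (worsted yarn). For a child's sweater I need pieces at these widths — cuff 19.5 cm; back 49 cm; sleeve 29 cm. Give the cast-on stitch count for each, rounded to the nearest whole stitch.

Rate = 18/10 = 1.8 sts per cm.
cuff: 19.5 × 1.8 = 35.10 → 35.
back: 49 × 1.8 = 88.20 → 88.
sleeve: 29 × 1.8 = 52.20 → 52.

cuff 35; back 88; sleeve 52.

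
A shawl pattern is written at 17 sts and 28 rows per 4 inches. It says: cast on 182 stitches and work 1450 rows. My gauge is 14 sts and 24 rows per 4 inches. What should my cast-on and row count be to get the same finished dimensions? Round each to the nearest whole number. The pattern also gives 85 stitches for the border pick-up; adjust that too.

Cast on 150 stitches; work 1243 rows; border pick-up 70 stitches.

Stitches: 182 × 14/17 = 149.88 → 150.
Rows: 1450 × 24/28 = 1242.86 → 1243.
border pick-up: 85 × 14/17 = 70.00 → 70.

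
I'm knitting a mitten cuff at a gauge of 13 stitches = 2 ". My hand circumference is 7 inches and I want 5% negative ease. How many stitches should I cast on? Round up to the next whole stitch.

CO 44 sts.

Finished = 7 × 0.95 = 6.65 in.
13 / 2 = 6.5 sts per inch.
6.65 × 6.5 = 43.23 sts.
→ 44 sts.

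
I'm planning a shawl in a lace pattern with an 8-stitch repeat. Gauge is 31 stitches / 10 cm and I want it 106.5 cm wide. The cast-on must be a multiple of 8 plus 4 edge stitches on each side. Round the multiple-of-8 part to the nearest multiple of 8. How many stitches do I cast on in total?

31 / 10 = 3.1 sts per cm.
106.5 × 3.1 = 330.15 sts.
Less 8 edge sts → 322.15 for the repeat.
Nearest multiple of 8: 320.
Add back 8 edge sts → 328.

CO 328 sts.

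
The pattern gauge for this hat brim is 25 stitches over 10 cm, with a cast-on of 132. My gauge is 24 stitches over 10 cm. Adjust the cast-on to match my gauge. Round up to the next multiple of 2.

Scale factor = 24 / 25 = 0.960.
132 × 24 / 25 = 126.72 sts.
→ 128 sts.

CO 128 sts.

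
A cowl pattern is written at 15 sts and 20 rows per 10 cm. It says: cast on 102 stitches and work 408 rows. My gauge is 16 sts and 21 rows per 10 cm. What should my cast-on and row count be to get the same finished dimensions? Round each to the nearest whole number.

Stitches: 102 × 16/15 = 108.80 → 109.
Rows: 408 × 21/20 = 428.40 → 428.

Cast on 109 stitches; work 428 rows.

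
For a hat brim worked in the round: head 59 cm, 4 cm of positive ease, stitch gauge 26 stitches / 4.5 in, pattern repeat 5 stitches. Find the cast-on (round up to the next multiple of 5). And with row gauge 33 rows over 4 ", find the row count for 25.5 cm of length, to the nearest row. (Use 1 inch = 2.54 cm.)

Cast on 145 stitches; work 83 rows.

Finished = 59 + 4 = 63 cm.
63 cm × 1/2.54 = 24.80 inches.
26/4.5 = 5.778 sts per in; 24.80 × 5.778 = 143.31 sts.
Next multiple of 5 → 145.
25.5 cm = 10.04 inches; × 8.25 = 82.82 → 83 rows.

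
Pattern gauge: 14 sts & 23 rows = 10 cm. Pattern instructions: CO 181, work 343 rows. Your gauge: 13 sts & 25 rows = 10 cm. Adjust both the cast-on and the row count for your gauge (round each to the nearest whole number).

Stitches: 181 × 13/14 = 168.07 → 168.
Rows: 343 × 25/23 = 372.83 → 373.

Cast on 168 stitches; work 373 rows.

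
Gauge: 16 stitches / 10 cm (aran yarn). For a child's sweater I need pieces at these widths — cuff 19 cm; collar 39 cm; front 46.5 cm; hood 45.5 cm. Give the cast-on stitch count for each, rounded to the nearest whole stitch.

Rate = 16/10 = 1.6 sts per cm.
cuff: 19 × 1.6 = 30.40 → 30.
collar: 39 × 1.6 = 62.40 → 62.
front: 46.5 × 1.6 = 74.40 → 74.
hood: 45.5 × 1.6 = 72.80 → 73.

cuff 30; collar 62; front 74; hood 73.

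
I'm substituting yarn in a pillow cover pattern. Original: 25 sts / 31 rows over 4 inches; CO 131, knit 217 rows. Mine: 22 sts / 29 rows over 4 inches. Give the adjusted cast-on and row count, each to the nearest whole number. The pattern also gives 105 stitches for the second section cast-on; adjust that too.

Cast on 115 stitches; work 203 rows; second section cast-on 92 stitches.

Stitches: 131 × 22/25 = 115.28 → 115.
Rows: 217 × 29/31 = 203.00 → 203.
second section cast-on: 105 × 22/25 = 92.40 → 92.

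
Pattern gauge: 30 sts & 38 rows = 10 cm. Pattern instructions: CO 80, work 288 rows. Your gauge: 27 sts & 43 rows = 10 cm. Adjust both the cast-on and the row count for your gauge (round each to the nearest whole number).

Cast on 72 stitches; work 326 rows.

Stitches: 80 × 27/30 = 72.00 → 72.
Rows: 288 × 43/38 = 325.89 → 326.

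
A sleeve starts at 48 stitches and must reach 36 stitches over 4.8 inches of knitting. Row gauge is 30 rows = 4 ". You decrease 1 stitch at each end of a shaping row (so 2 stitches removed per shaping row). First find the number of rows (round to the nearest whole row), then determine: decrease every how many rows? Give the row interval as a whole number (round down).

Decrease every 6th row.

Rows = 4.8 × 7.5 = 36.0 → 36 rows.
Stitches to remove: 12 → 6 shaping rows (at 2 st each).
36 / 6 = 6.00 → every 6 rows.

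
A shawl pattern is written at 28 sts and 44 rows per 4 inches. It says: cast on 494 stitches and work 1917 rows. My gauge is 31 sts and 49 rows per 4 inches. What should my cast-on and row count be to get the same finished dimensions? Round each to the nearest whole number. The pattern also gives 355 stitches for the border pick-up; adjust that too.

Cast on 547 stitches; work 2135 rows; border pick-up 393 stitches.

Stitches: 494 × 31/28 = 546.93 → 547.
Rows: 1917 × 49/44 = 2134.84 → 2135.
border pick-up: 355 × 31/28 = 393.04 → 393.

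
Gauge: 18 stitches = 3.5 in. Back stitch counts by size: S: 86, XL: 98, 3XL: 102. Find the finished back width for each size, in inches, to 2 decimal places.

18/3.5 = 5.143 sts per in.
S: 86 / 5.143 = 16.722 → 16.72 in.
XL: 98 / 5.143 = 19.056 → 19.06 in.
3XL: 102 / 5.143 = 19.833 → 19.83 in.

S 16.72 inches; XL 19.06 inches; 3XL 19.83 inches.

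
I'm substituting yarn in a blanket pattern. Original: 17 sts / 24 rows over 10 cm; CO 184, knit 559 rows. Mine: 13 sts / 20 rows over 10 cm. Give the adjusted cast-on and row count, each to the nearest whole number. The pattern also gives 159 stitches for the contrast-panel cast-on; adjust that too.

Cast on 141 stitches; work 466 rows; contrast-panel cast-on 122 stitches.

Stitches: 184 × 13/17 = 140.71 → 141.
Rows: 559 × 20/24 = 465.83 → 466.
contrast-panel cast-on: 159 × 13/17 = 121.59 → 122.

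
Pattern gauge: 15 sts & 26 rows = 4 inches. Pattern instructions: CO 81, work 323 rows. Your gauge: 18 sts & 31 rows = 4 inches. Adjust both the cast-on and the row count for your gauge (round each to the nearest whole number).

Cast on 97 stitches; work 385 rows.

Stitches: 81 × 18/15 = 97.20 → 97.
Rows: 323 × 31/26 = 385.12 → 385.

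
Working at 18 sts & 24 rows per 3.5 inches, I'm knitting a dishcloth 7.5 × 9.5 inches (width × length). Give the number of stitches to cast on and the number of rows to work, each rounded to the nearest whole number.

Cast on 39 stitches and work 65 rows.

Stitch gauge = 18/3.5 = 5.143 sts/in; 7.5 × 5.143 = 38.57 → 39 sts.
Row gauge = 24/3.5 = 6.857 rows/in; 9.5 × 6.857 = 65.14 → 65 rows.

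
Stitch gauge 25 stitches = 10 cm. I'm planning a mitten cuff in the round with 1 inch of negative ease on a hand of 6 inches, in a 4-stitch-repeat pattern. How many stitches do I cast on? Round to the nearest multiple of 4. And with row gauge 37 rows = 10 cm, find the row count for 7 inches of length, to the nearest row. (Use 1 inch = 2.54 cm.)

Cast on 32 stitches; work 66 rows.

Finished = 6 − 1 = 5 inches.
5 inches × 2.54 = 12.70 cm.
25/10 = 2.5 sts per cm; 12.70 × 2.5 = 31.75 sts.
Nearest multiple of 4 → 32.
7 inches = 17.78 cm; × 3.7 = 65.79 → 66 rows.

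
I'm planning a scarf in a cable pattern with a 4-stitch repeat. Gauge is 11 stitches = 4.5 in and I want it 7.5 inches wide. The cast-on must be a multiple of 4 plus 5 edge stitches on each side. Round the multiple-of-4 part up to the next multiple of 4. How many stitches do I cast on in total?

22 stitches.

11 / 4.5 = 2.444 sts per inch.
7.5 × 2.444 = 18.33 sts.
Less 10 edge sts → 8.33 for the repeat.
Next multiple of 4: 12.
Add back 10 edge sts → 22.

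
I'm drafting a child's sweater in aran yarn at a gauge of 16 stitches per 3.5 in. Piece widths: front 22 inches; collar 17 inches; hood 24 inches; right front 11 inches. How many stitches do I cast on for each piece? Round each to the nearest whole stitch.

Rate = 16/3.5 = 4.571 sts per in.
front: 22 × 4.571 = 100.57 → 101.
collar: 17 × 4.571 = 77.71 → 78.
hood: 24 × 4.571 = 109.71 → 110.
right front: 11 × 4.571 = 50.29 → 50.

front 101; collar 78; hood 110; right front 50.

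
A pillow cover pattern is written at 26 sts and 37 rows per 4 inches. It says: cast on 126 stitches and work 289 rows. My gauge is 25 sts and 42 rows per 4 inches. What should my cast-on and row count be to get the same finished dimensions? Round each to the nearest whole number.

Cast on 121 stitches; work 328 rows.

Stitches: 126 × 25/26 = 121.15 → 121.
Rows: 289 × 42/37 = 328.05 → 328.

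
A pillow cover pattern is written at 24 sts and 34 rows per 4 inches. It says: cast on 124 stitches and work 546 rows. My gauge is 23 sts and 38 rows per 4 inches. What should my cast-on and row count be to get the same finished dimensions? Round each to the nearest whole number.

Stitches: 124 × 23/24 = 118.83 → 119.
Rows: 546 × 38/34 = 610.24 → 610.

Cast on 119 stitches; work 610 rows.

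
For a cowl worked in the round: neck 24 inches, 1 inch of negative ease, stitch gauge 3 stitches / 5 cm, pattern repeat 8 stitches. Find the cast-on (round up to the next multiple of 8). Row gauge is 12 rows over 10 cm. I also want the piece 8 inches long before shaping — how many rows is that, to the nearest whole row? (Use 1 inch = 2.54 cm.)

Cast on 40 stitches; work 24 rows.

Finished = 24 − 1 = 23 inches.
23 inches × 2.54 = 58.42 cm.
3/5 = 0.6 sts per cm; 58.42 × 0.6 = 35.05 sts.
Next multiple of 8 → 40.
8 inches = 20.32 cm; × 1.2 = 24.38 → 24 rows.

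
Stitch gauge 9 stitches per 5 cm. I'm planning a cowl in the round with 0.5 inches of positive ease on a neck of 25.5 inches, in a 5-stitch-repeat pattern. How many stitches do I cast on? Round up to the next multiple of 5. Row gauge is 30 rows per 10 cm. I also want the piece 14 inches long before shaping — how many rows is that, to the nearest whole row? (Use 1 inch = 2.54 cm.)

Finished = 25.5 + 0.5 = 26 inches.
26 inches × 2.54 = 66.04 cm.
9/5 = 1.8 sts per cm; 66.04 × 1.8 = 118.87 sts.
Next multiple of 5 → 120.
14 inches = 35.56 cm; × 3 = 106.68 → 107 rows.

Cast on 120 stitches; work 107 rows.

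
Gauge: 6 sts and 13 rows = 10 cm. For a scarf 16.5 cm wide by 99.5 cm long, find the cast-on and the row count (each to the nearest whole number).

Cast on 10 stitches and work 129 rows.

Stitch gauge = 6/10 = 0.6 sts/cm; 16.5 × 0.6 = 9.90 → 10 sts.
Row gauge = 13/10 = 1.3 rows/cm; 99.5 × 1.3 = 129.35 → 129 rows.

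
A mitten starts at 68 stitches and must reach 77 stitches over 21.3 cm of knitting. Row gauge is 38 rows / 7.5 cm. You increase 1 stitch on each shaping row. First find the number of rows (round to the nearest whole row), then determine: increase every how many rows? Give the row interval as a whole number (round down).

Increase every 12th row.

Rows = 21.3 × 5.067 = 107.9 → 108 rows.
Stitches to add: 9 → 9 shaping rows (at 1 st each).
108 / 9 = 12.00 → every 12 rows.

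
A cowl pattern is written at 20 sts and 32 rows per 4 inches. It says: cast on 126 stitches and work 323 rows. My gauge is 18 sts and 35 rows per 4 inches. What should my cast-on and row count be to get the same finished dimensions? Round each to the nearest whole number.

Cast on 113 stitches; work 353 rows.

Stitches: 126 × 18/20 = 113.40 → 113.
Rows: 323 × 35/32 = 353.28 → 353.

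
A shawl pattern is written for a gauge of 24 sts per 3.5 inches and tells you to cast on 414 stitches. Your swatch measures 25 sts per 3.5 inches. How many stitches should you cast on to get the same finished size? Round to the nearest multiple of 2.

Scale factor = 25 / 24 = 1.042.
414 × 25 / 24 = 431.25 sts.
→ 432 sts.

Cast on 432 stitches.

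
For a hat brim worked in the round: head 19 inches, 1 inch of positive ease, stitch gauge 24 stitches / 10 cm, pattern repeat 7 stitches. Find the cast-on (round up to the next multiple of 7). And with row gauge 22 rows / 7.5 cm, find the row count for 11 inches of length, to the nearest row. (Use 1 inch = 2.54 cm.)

Finished = 19 + 1 = 20 inches.
20 inches × 2.54 = 50.80 cm.
24/10 = 2.4 sts per cm; 50.80 × 2.4 = 121.92 sts.
Next multiple of 7 → 126.
11 inches = 27.94 cm; × 2.933 = 81.96 → 82 rows.

Cast on 126 stitches; work 82 rows.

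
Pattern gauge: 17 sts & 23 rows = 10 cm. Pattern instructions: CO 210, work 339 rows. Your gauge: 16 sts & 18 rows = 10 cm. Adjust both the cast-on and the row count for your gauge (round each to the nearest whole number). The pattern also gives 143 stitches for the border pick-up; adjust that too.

Cast on 198 stitches; work 265 rows; border pick-up 135 stitches.

Stitches: 210 × 16/17 = 197.65 → 198.
Rows: 339 × 18/23 = 265.30 → 265.
border pick-up: 143 × 16/17 = 134.59 → 135.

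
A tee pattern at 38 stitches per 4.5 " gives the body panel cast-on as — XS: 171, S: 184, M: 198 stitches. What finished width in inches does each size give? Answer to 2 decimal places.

XS 20.25 inches; S 21.79 inches; M 23.45 inches.

38/4.5 = 8.444 sts per in.
XS: 171 / 8.444 = 20.250 → 20.25 in.
S: 184 / 8.444 = 21.789 → 21.79 in.
M: 198 / 8.444 = 23.447 → 23.45 in.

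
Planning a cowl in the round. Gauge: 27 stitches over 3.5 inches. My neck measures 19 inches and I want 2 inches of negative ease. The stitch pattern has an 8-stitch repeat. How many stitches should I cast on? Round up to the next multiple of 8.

Finished = 19 − 2 = 17 inches.
27 / 3.5 = 7.714 sts/in.
17 × 7.714 = 131.14 sts.
Next multiple of 8: 136.

CO 136 sts.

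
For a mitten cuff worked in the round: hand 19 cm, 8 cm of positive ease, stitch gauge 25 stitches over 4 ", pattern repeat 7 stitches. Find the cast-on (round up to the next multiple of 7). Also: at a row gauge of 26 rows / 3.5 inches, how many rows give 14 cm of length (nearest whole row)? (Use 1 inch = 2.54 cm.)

Cast on 70 stitches; work 41 rows.

Finished = 19 + 8 = 27 cm.
27 cm × 1/2.54 = 10.63 inches.
25/4 = 6.25 sts per in; 10.63 × 6.25 = 66.44 sts.
Next multiple of 7 → 70.
14 cm = 5.51 inches; × 7.429 = 40.94 → 41 rows.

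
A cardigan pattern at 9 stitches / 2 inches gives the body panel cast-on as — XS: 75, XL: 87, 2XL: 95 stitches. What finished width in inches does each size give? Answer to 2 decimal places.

XS 16.67 inches; XL 19.33 inches; 2XL 21.11 inches.

9/2 = 4.5 sts per in.
XS: 75 / 4.5 = 16.667 → 16.67 in.
XL: 87 / 4.5 = 19.333 → 19.33 in.
2XL: 95 / 4.5 = 21.111 → 21.11 in.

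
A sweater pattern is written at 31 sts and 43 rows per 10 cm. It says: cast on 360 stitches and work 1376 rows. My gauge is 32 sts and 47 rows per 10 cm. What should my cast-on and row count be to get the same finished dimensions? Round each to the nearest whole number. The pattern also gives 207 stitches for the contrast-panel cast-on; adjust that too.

Cast on 372 stitches; work 1504 rows; contrast-panel cast-on 214 stitches.

Stitches: 360 × 32/31 = 371.61 → 372.
Rows: 1376 × 47/43 = 1504.00 → 1504.
contrast-panel cast-on: 207 × 32/31 = 213.68 → 214.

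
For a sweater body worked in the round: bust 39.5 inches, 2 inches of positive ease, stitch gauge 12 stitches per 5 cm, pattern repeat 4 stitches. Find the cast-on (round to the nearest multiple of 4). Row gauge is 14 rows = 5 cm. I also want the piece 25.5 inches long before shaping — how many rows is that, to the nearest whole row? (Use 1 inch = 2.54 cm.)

Finished = 39.5 + 2 = 41.5 inches.
41.5 inches × 2.54 = 105.41 cm.
12/5 = 2.4 sts per cm; 105.41 × 2.4 = 252.98 sts.
Nearest multiple of 4 → 252.
25.5 inches = 64.77 cm; × 2.8 = 181.36 → 181 rows.

Cast on 252 stitches; work 181 rows.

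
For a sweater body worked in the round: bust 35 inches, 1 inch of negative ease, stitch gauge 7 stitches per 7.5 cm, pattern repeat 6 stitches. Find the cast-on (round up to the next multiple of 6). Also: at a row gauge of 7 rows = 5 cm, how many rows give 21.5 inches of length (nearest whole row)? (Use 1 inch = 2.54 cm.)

Finished = 35 − 1 = 34 inches.
34 inches × 2.54 = 86.36 cm.
7/7.5 = 0.933 sts per cm; 86.36 × 0.933 = 80.60 sts.
Next multiple of 6 → 84.
21.5 inches = 54.61 cm; × 1.4 = 76.45 → 76 rows.

Cast on 84 stitches; work 76 rows.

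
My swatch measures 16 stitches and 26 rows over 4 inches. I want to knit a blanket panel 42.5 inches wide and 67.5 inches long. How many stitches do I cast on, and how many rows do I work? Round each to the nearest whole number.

Stitch gauge = 16/4 = 4 sts/in; 42.5 × 4 = 170.00 → 170 sts.
Row gauge = 26/4 = 6.5 rows/in; 67.5 × 6.5 = 438.75 → 439 rows.

Cast on 170 stitches and work 439 rows.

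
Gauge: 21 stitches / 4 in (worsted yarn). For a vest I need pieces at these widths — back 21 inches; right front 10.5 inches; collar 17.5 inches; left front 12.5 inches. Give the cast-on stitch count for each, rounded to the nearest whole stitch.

back 110; right front 55; collar 92; left front 66.

Rate = 21/4 = 5.25 sts per in.
back: 21 × 5.25 = 110.25 → 110.
right front: 10.5 × 5.25 = 55.12 → 55.
collar: 17.5 × 5.25 = 91.88 → 92.
left front: 12.5 × 5.25 = 65.62 → 66.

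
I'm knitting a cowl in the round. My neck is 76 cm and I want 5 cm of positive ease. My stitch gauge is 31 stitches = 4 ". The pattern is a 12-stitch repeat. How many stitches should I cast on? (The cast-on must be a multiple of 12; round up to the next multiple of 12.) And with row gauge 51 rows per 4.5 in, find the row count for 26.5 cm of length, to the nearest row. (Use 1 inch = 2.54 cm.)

Finished = 76 + 5 = 81 cm.
81 cm × 1/2.54 = 31.89 inches.
31/4 = 7.75 sts per in; 31.89 × 7.75 = 247.15 sts.
Next multiple of 12 → 252.
26.5 cm = 10.43 inches; × 11.333 = 118.24 → 118 rows.

Cast on 252 stitches; work 118 rows.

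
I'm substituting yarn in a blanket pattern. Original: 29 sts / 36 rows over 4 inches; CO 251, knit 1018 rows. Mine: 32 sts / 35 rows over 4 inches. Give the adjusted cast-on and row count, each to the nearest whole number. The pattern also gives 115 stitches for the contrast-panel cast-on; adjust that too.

Stitches: 251 × 32/29 = 276.97 → 277.
Rows: 1018 × 35/36 = 989.72 → 990.
contrast-panel cast-on: 115 × 32/29 = 126.90 → 127.

Cast on 277 stitches; work 990 rows; contrast-panel cast-on 127 stitches.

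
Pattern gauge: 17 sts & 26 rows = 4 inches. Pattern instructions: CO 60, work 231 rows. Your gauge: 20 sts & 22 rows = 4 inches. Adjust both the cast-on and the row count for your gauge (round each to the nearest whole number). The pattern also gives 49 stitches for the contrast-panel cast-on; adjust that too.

Cast on 71 stitches; work 195 rows; contrast-panel cast-on 58 stitches.

Stitches: 60 × 20/17 = 70.59 → 71.
Rows: 231 × 22/26 = 195.46 → 195.
contrast-panel cast-on: 49 × 20/17 = 57.65 → 58.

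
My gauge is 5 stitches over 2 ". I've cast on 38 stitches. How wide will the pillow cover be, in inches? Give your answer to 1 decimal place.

15.2 inches.

5 stitches / 2 inch = 2.5 stitches per inch.
38 / 2.5 = 15.20 inches.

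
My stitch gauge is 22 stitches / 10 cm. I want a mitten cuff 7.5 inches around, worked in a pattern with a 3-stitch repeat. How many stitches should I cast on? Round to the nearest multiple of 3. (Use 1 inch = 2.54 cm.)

7.5 in = 7.5 × 2.54 = 19.05 cm.
22 / 10 = 2.2 sts/cm.
19.05 × 2.2 = 41.91 sts.
→ 42.

Cast on 42 stitches.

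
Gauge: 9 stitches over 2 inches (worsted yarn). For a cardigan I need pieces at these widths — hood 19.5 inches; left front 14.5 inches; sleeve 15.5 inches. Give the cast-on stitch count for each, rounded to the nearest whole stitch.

Rate = 9/2 = 4.5 sts per in.
hood: 19.5 × 4.5 = 87.75 → 88.
left front: 14.5 × 4.5 = 65.25 → 65.
sleeve: 15.5 × 4.5 = 69.75 → 70.

hood 88; left front 65; sleeve 70.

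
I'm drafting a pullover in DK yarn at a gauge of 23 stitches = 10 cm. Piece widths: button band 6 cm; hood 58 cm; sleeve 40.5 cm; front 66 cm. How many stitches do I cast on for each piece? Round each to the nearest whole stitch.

Rate = 23/10 = 2.3 sts per cm.
button band: 6 × 2.3 = 13.80 → 14.
hood: 58 × 2.3 = 133.40 → 133.
sleeve: 40.5 × 2.3 = 93.15 → 93.
front: 66 × 2.3 = 151.80 → 152.

button band 14; hood 133; sleeve 93; front 152.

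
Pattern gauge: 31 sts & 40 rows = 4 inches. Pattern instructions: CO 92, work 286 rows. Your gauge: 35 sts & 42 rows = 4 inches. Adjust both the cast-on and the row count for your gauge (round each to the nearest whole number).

Cast on 104 stitches; work 300 rows.

Stitches: 92 × 35/31 = 103.87 → 104.
Rows: 286 × 42/40 = 300.30 → 300.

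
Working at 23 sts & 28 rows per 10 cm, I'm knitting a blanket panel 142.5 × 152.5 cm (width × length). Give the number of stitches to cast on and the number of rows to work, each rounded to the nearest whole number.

Stitch gauge = 23/10 = 2.3 sts/cm; 142.5 × 2.3 = 327.75 → 328 sts.
Row gauge = 28/10 = 2.8 rows/cm; 152.5 × 2.8 = 427.00 → 427 rows.

Cast on 328 stitches and work 427 rows.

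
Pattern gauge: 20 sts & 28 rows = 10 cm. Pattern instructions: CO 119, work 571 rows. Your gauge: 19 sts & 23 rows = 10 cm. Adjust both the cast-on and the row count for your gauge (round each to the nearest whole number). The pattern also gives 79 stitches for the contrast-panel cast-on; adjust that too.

Cast on 113 stitches; work 469 rows; contrast-panel cast-on 75 stitches.

Stitches: 119 × 19/20 = 113.05 → 113.
Rows: 571 × 23/28 = 469.04 → 469.
contrast-panel cast-on: 79 × 19/20 = 75.05 → 75.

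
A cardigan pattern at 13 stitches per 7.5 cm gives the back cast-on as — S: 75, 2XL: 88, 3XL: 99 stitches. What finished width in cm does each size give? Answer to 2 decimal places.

13/7.5 = 1.733 sts per cm.
S: 75 / 1.733 = 43.269 → 43.27 cm.
2XL: 88 / 1.733 = 50.769 → 50.77 cm.
3XL: 99 / 1.733 = 57.115 → 57.12 cm.

S 43.27 cm; 2XL 50.77 cm; 3XL 57.12 cm.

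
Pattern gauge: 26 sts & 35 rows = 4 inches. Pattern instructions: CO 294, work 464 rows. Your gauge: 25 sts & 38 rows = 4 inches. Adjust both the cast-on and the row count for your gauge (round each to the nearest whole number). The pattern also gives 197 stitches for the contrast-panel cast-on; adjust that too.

Stitches: 294 × 25/26 = 282.69 → 283.
Rows: 464 × 38/35 = 503.77 → 504.
contrast-panel cast-on: 197 × 25/26 = 189.42 → 189.

Cast on 283 stitches; work 504 rows; contrast-panel cast-on 189 stitches.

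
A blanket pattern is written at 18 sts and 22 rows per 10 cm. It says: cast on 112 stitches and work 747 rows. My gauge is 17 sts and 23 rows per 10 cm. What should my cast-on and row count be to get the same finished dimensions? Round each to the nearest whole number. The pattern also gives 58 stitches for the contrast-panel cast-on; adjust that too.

Cast on 106 stitches; work 781 rows; contrast-panel cast-on 55 stitches.

Stitches: 112 × 17/18 = 105.78 → 106.
Rows: 747 × 23/22 = 780.95 → 781.
contrast-panel cast-on: 58 × 17/18 = 54.78 → 55.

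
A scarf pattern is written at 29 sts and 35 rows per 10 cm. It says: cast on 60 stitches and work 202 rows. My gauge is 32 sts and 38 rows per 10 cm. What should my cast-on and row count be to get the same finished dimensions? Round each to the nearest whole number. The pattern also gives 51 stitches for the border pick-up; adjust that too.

Cast on 66 stitches; work 219 rows; border pick-up 56 stitches.

Stitches: 60 × 32/29 = 66.21 → 66.
Rows: 202 × 38/35 = 219.31 → 219.
border pick-up: 51 × 32/29 = 56.28 → 56.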